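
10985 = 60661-49676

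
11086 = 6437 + 4649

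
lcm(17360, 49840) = 1545040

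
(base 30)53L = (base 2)1001000000011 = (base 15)1576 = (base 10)4611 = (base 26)6L9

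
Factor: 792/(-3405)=-1 * 2^3 * 3^1 * 5^(-1) * 11^1 * 227^(-1)=-264/1135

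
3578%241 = 204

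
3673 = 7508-3835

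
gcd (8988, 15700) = 4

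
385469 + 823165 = 1208634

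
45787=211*217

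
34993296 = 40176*871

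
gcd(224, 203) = 7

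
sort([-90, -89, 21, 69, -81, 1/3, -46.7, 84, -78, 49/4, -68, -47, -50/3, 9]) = [-90, -89, -81, -78, -68, -47, -46.7, -50/3, 1/3, 9, 49/4, 21, 69, 84]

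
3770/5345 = 754/1069 ≈ 0.705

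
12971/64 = 202 + 43/64 ≈ 202.67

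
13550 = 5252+8298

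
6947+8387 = 15334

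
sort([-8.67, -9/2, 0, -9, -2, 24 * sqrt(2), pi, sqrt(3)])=[-9, -8.67, -9/2, -2, 0, sqrt(3), pi, 24 * sqrt(2)]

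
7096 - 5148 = 1948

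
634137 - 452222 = 181915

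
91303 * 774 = 70668522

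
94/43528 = 47/21764 ≈ 0.00216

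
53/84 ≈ 0.631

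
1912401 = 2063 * 927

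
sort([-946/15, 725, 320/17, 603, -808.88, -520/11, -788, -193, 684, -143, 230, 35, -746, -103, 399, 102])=[-808.88, -788, -746, -193, -143, -103, -946/15, -520/11, 320/17, 35, 102, 230, 399, 603, 684, 725]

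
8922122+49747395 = 58669517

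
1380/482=690/241 ≈ 2.86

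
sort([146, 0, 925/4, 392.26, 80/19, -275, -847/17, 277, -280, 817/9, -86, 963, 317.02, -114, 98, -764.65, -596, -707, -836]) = [-836, -764.65, -707, -596, -280, -275, -114, -86, -847/17, 0, 80/19, 817/9, 98, 146, 925/4, 277, 317.02, 392.26, 963]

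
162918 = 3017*54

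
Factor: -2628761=-1 * 17^1 * 239^1 * 647^1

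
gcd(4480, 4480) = 4480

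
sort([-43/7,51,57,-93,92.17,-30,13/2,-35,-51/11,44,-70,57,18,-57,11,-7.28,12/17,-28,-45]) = [-93,-70,-57,-45,-35,-30,-28,-7.28,-43/7,-51/11,12/17,13/2,11,18,44,51,57,57,92.17]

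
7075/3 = 2358 + 1/3 ≈ 2358.33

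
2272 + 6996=9268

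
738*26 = 19188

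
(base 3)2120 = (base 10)69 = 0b1000101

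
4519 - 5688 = -1169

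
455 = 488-33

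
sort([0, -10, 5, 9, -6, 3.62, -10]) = [-10, -10, -6, 0, 3.62, 5, 9]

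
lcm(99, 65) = 6435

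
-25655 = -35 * 733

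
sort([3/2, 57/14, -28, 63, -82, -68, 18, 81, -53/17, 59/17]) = [-82, -68, -28, -53/17, 3/2, 59/17, 57/14, 18, 63, 81]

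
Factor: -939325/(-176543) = 5^2*53^(-1)*3331^(-1)*37573^1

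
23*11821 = 271883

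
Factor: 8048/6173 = 2^4 * 503^1 * 6173^(-1)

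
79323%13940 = 9623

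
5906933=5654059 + 252874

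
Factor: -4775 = -1 * 5^2 * 191^1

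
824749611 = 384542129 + 440207482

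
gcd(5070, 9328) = 2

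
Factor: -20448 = -1*2^5*3^2*71^1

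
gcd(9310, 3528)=98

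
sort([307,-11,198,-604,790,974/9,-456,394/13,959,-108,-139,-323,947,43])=[-604,-456,-323,-139,-108,-11,394/13,43,974/9,198,307,790,947,959]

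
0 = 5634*0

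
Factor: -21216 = -1*2^5*3^1*13^1*17^1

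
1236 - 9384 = -8148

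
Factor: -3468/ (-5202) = 2^1*3^ (-1) = 2/3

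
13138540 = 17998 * 730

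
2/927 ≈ 0.00216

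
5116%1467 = 715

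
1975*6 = 11850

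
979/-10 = -97 - 9/10 = -97.90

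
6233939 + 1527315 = 7761254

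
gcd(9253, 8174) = 1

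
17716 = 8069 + 9647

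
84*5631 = 473004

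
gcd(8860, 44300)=8860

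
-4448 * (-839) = 3731872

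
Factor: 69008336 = 2^4 * 109^1 * 39569^1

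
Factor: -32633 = -1*32633^1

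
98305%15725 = 3955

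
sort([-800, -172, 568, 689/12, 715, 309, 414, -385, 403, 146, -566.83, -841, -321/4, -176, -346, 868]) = [-841, -800, -566.83, -385, -346, -176, -172, -321/4, 689/12, 146, 309, 403, 414, 568, 715, 868]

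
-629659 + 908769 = 279110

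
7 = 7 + 0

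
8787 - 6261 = 2526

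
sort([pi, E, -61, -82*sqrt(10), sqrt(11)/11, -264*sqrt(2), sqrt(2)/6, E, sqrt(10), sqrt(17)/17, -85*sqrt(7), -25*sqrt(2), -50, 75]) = [-264*sqrt(2), -82*sqrt(10), -85*sqrt(7), -61, -50, -25*sqrt(2), sqrt(2)/6, sqrt(17)/17, sqrt(11)/11, E, E, pi, sqrt(10), 75]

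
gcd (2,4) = 2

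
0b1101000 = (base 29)3h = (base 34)32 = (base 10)104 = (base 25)44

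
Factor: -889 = -1 * 7^1 * 127^1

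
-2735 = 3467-6202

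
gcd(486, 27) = 27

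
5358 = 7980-2622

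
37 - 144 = -107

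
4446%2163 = 120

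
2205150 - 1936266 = 268884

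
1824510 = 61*29910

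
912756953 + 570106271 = 1482863224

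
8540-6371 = 2169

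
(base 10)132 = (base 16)84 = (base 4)2010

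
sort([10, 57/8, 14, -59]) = [-59, 57/8, 10, 14]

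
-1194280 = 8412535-9606815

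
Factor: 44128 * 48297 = 2^5 * 3^1 * 7^1 * 17^1 * 197^1 * 947^1 = 2131250016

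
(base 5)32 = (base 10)17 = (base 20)h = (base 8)21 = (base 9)18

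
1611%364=155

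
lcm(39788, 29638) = 2904524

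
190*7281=1383390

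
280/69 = 4 + 4/69 ≈ 4.06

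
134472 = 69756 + 64716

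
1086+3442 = 4528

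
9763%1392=19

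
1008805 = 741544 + 267261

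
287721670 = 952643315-664921645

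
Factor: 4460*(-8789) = -1*2^2*5^1*11^1*17^1*47^1*223^1 = -39198940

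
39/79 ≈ 0.494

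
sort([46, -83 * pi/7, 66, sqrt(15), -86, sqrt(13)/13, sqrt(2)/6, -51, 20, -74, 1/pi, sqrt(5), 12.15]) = [-86, -74, -51, -83 * pi/7, sqrt(2)/6, sqrt(13)/13, 1/pi, sqrt(5), sqrt(15), 12.15, 20, 46, 66]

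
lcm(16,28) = 112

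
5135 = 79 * 65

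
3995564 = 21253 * 188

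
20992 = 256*82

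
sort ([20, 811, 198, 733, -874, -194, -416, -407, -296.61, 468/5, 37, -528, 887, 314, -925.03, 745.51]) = [-925.03, -874, -528, -416, -407, -296.61, -194, 20, 37, 468/5, 198, 314, 733, 745.51, 811, 887]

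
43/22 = 1 + 21/22 ≈ 1.95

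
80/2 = 40 = 40.00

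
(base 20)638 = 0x9a4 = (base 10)2468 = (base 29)2r3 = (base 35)20i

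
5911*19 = 112309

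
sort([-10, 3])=[-10, 3]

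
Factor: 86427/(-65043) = -1*73^(-1)*97^1 = -97/73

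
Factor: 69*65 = 3^1*5^1*13^1*23^1 = 4485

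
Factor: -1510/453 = -1*2^1*3^(-1)*5^1 = -10/3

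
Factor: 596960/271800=2^2 * 3^(-2) * 5^(-1) * 7^1 * 13^1 * 41^1 * 151^(-1)=14924/6795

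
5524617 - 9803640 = -4279023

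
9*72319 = 650871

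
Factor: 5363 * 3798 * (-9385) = -1 * 2^1 * 3^2 * 5^1 * 31^1 * 173^1 * 211^1 * 1877^1 = -191160005490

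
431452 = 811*532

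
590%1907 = 590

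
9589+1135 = 10724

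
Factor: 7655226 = 2^1*3^1*37^1*34483^1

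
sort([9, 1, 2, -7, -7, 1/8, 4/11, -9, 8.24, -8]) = [-9, -8, -7, -7, 1/8, 4/11, 1, 2, 8.24, 9]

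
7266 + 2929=10195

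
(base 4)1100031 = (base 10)5133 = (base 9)7033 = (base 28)6f9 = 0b1010000001101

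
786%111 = 9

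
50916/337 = 151 + 29/337 ≈ 151.09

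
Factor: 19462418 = 2^1 * 47^1 * 197^1 * 1051^1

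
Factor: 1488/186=2^3=8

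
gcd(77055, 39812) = 1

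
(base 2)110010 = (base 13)3b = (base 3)1212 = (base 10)50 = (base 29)1l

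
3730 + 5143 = 8873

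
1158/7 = 165 + 3/7 ≈ 165.43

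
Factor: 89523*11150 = 2^1*3^2*5^2*7^3*29^1*223^1 = 998181450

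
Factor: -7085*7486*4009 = -1*2^1*5^1*13^1*19^2*109^1*197^1*211^1 = -212630584790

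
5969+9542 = 15511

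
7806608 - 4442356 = 3364252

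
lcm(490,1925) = 26950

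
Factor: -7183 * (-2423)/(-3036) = -1 * 2^(-2) * 3^(-1) * 23^(-1) * 653^1 * 2423^1 = -1582219/276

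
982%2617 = 982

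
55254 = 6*9209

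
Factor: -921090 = -1*2^1*3^1*5^1*30703^1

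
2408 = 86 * 28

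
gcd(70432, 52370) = 2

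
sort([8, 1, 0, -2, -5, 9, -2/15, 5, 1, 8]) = [-5, -2, -2/15, 0, 1, 1, 5, 8, 8, 9]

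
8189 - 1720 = 6469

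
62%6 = 2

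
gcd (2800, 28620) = 20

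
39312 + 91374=130686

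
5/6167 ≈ 0.000811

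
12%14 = 12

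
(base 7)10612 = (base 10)2704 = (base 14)db2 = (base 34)2bi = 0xa90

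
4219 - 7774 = -3555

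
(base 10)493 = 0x1ed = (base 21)12a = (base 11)409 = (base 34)eh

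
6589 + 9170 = 15759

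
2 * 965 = 1930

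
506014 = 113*4478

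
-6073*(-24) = 145752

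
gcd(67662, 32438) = 14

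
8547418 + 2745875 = 11293293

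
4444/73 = 60 + 64/73 ≈ 60.88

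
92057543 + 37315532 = 129373075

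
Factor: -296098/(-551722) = 11^1 * 19^(-1) * 43^1 * 313^1 * 14519^(-1) = 148049/275861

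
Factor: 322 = 2^1 * 7^1 * 23^1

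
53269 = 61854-8585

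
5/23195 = 1/4639 ≈ 0.000216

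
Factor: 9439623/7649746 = 2^(-1) * 3^2 * 13^(-1) * 31^(-1) * 9491^(-1) * 1048847^1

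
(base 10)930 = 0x3a2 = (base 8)1642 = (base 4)32202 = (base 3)1021110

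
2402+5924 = 8326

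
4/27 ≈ 0.148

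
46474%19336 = 7802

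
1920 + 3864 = 5784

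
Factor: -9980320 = -1 * 2^5 * 5^1 * 7^2 * 19^1 * 67^1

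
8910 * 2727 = 24297570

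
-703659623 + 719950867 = 16291244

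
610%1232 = 610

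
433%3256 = 433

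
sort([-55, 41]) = [-55, 41]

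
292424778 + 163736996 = 456161774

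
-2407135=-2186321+-220814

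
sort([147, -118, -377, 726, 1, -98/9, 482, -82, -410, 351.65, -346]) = [-410, -377, -346, -118, -82, -98/9, 1, 147, 351.65, 482, 726]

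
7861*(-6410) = -50389010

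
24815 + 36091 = 60906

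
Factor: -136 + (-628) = -1*2^2*191^1 = -764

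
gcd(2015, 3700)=5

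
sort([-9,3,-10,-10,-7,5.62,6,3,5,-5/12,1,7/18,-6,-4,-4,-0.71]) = [-10,-10,-9,-7,-6,-4,-4,-0.71,-5/12,7/18,1,3,3,5,5.62,6]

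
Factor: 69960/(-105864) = -1 * 5^1 * 53^1 * 401^(-1) = -265/401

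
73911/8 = 9238+7/8 ≈ 9238.88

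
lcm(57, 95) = 285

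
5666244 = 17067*332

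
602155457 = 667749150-65593693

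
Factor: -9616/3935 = -1*2^4*5^ (-1)*601^1*787^ (-1)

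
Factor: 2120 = 2^3*5^1*53^1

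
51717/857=60 + 297/857 ≈ 60.35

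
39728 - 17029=22699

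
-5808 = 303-6111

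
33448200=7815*4280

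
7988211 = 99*80689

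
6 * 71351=428106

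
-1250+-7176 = -8426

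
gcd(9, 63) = 9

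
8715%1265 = 1125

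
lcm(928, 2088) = 8352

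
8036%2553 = 377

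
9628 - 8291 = 1337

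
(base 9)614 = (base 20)14j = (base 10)499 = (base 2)111110011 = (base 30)gj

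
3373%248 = 149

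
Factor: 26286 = 2^1*3^1*13^1*337^1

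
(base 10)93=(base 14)69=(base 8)135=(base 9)113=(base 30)33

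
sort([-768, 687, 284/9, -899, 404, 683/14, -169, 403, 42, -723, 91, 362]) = [-899, -768, -723, -169, 284/9, 42, 683/14, 91, 362, 403, 404, 687]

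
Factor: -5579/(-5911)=7^1 * 23^(-1) * 257^(-1) * 797^1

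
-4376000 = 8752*(-500)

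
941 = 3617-2676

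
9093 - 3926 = 5167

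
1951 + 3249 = 5200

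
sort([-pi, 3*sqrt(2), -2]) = [-pi, -2, 3*sqrt(2)]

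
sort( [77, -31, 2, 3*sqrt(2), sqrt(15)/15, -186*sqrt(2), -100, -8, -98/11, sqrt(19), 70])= [-186*sqrt(2), -100, -31, -98/11, -8, sqrt(15)/15, 2, 3*sqrt(2), sqrt(19), 70, 77]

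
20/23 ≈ 0.870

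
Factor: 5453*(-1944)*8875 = -1*2^3*3^5*5^3*7^1*19^1*41^1*71^1 = -94080609000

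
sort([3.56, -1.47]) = [-1.47, 3.56]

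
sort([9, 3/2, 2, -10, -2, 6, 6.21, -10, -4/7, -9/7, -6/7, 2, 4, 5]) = [-10, -10, -2, -9/7, -6/7, -4/7, 3/2, 2, 2, 4, 5, 6, 6.21, 9]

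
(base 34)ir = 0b1001111111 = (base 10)639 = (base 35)i9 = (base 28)mn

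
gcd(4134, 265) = 53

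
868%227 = 187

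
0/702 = 0 = 0.00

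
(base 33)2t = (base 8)137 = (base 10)95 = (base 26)3h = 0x5f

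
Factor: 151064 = 2^3 * 23^1 * 821^1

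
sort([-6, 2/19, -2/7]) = [-6, -2/7, 2/19]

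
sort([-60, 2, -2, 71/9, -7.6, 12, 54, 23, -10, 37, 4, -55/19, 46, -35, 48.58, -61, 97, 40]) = [-61, -60, -35, -10, -7.6, -55/19, -2, 2, 4, 71/9, 12, 23, 37, 40, 46, 48.58, 54, 97]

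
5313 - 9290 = -3977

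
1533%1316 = 217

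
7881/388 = 20 + 121/388≈20.31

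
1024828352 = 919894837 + 104933515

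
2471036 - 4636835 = -2165799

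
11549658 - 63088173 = -51538515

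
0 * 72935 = 0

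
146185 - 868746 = -722561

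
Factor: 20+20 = 2^3*5^1 = 40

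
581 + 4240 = 4821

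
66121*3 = 198363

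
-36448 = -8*4556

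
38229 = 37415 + 814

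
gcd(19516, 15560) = 4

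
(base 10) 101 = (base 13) 7a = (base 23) 49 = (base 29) 3e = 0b1100101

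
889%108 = 25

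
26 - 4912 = -4886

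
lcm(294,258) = 12642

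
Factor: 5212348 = 2^2*241^1*5407^1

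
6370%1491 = 406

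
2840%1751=1089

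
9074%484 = 362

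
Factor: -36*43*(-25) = 2^2*3^2*5^2*43^1 = 38700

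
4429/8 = 553 + 5/8 ≈ 553.63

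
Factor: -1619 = -1*1619^1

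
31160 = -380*(-82)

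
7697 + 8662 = 16359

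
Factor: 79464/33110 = 2^2*3^1*5^(-1) = 12/5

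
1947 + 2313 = 4260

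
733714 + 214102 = 947816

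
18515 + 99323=117838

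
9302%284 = 214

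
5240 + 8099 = 13339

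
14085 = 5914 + 8171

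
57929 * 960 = 55611840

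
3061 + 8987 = 12048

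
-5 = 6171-6176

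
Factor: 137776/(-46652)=-1 * 2^2 * 79^1 * 107^(-1)=-316/107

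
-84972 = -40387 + -44585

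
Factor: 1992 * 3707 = 2^3 * 3^1 * 11^1 * 83^1 * 337^1 = 7384344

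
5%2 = 1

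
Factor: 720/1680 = 3^1*7^(-1) = 3/7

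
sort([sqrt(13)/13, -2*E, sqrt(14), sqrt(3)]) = [-2*E, sqrt(13)/13, sqrt(3), sqrt(14)]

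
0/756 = 0 = 0.00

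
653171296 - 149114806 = 504056490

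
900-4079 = -3179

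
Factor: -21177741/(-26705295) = 3^(-3) * 5^(-1) * 13^1 * 233^(-1) * 283^(-1) * 543019^1 = 7059247/8901765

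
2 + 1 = 3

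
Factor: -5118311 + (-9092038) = -1 * 3^1 * 107^1 * 44269^1 = -14210349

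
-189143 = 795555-984698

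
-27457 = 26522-53979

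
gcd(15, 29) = 1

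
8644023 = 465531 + 8178492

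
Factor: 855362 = 2^1*427681^1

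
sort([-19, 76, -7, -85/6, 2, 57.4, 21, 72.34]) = [-19, -85/6, -7, 2, 21, 57.4, 72.34, 76]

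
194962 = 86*2267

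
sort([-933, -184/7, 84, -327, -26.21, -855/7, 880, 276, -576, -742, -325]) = [-933, -742, -576, -327, -325, -855/7, -184/7, -26.21, 84, 276, 880]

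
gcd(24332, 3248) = 28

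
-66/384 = -11/64 ≈ -0.172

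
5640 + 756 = 6396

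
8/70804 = 2/17701 ≈ 0.000113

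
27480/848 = 32 + 43/106 ≈ 32.41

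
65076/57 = 1141 + 13/19≈1141.68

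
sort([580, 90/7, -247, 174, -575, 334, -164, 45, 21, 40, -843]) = [-843, -575, -247, -164, 90/7, 21, 40, 45, 174, 334, 580]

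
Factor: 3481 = 59^2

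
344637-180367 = 164270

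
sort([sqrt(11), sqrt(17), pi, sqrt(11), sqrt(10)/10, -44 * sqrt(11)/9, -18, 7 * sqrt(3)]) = [-18, -44 * sqrt(11)/9, sqrt(10)/10, pi, sqrt(11), sqrt(11), sqrt(17), 7 * sqrt(3)]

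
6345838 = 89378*71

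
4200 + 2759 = 6959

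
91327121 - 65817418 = 25509703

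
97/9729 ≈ 0.00997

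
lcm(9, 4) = 36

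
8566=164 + 8402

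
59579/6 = 9929 + 5/6 ≈ 9929.83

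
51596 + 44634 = 96230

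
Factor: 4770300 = 2^2*3^1*5^2*15901^1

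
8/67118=4/33559 ≈ 0.000119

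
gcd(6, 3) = 3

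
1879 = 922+957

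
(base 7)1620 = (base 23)157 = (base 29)md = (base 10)651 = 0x28b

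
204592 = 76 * 2692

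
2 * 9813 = 19626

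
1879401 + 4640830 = 6520231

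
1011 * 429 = 433719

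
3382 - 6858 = -3476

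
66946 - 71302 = -4356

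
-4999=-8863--3864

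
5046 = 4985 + 61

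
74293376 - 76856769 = -2563393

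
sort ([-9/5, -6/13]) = [-9/5, -6/13]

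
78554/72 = 1091 + 1/36 ≈ 1091.03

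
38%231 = 38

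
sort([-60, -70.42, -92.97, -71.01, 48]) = [-92.97, -71.01, -70.42, -60, 48]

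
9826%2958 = 952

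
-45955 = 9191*(-5)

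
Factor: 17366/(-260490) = -1*3^(-1)*5^(-1) = -1/15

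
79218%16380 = 13698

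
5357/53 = 101 + 4/53 ≈ 101.08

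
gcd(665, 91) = 7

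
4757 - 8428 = -3671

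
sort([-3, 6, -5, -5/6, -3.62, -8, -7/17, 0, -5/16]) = [-8, -5, -3.62, -3, -5/6, -7/17, -5/16, 0, 6]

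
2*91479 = 182958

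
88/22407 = 8/2037 ≈ 0.00393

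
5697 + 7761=13458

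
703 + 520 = 1223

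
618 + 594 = 1212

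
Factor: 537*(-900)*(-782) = 2^3*3^3*5^2*17^1*23^1*179^1 = 377940600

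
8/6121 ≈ 0.00131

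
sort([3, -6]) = [-6, 3]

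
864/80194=432/40097 ≈ 0.0108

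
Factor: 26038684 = 2^2 * 7^1 * 929953^1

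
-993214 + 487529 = -505685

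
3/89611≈0.0000335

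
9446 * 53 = 500638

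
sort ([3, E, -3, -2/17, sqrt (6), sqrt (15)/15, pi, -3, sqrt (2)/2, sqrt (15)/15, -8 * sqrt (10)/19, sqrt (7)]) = [-3, -3, -8 * sqrt (10)/19, -2/17, sqrt (15)/15, sqrt (15)/15, sqrt (2)/2, sqrt (6), sqrt (7), E, 3, pi]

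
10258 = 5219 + 5039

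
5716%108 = 100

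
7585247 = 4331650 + 3253597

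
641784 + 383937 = 1025721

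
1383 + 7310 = 8693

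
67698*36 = 2437128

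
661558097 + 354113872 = 1015671969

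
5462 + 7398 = 12860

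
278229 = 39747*7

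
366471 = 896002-529531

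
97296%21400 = 11696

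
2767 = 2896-129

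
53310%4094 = 88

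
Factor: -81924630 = -1*2^1*3^1*5^1*31^1*137^1*643^1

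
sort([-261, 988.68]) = [-261, 988.68]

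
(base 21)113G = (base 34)8FN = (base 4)2120311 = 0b10011000110101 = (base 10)9781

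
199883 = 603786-403903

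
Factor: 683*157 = 157^1*683^1 = 107231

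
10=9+1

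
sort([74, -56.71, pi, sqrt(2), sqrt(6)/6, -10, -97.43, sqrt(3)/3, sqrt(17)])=[-97.43, -56.71, -10, sqrt(6)/6, sqrt(3)/3, sqrt(2), pi, sqrt(17), 74]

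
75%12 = 3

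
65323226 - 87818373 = -22495147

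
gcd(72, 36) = 36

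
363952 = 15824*23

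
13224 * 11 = 145464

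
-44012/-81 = 543 + 29/81 ≈ 543.36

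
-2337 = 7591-9928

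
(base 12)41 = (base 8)61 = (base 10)49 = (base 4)301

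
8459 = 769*11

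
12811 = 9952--2859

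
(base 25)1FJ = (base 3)1101202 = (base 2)1111111011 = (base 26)1D5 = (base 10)1019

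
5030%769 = 416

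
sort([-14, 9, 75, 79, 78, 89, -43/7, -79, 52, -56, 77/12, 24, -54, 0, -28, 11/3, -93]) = [-93, -79, -56, -54, -28, -14, -43/7, 0, 11/3, 77/12, 9, 24, 52, 75, 78, 79, 89]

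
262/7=37 + 3/7 ≈ 37.43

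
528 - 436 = 92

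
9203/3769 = 2 + 1665/3769 ≈ 2.44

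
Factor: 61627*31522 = 2^1*15761^1*61627^1 = 1942606294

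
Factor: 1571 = 1571^1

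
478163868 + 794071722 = 1272235590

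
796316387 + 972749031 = 1769065418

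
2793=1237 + 1556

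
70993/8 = 8874+1/8 ≈ 8874.13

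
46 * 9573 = 440358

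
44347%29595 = 14752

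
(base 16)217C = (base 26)CHI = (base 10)8572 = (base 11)6493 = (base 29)A5H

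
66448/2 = 33224 = 33224.00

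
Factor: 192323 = 192323^1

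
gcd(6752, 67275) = 1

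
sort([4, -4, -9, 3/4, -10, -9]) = [-10, -9, -9, -4, 3/4, 4]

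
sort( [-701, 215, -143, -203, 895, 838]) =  [-701, -203, -143, 215, 838, 895]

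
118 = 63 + 55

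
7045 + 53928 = 60973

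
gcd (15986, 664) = 2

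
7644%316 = 60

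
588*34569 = 20326572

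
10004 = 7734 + 2270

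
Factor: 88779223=13^1*127^1*53773^1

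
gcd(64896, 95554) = 2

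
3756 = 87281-83525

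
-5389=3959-9348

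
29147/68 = 428 + 43/68 ≈ 428.63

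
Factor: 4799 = 4799^1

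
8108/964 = 8 + 99/241≈8.41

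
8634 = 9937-1303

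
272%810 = 272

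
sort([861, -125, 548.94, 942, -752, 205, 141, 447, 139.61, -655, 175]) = [-752, -655, -125, 139.61, 141, 175, 205, 447, 548.94, 861, 942]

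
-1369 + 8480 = 7111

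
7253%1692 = 485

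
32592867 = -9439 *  (-3453)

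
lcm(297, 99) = 297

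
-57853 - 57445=-115298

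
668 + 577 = 1245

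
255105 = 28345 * 9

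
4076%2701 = 1375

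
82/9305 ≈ 0.00881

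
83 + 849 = 932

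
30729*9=276561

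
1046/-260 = -523/130 ≈ -4.02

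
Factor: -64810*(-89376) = 2^6*3^1*5^1*7^2*19^1*6481^1 = 5792458560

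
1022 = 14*73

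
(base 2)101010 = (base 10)42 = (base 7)60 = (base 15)2c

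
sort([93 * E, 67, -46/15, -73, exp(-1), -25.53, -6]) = [-73, -25.53, -6, -46/15, exp(-1), 67, 93 * E]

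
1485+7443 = 8928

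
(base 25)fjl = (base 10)9871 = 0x268f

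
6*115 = 690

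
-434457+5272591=4838134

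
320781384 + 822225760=1143007144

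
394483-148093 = 246390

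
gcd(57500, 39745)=5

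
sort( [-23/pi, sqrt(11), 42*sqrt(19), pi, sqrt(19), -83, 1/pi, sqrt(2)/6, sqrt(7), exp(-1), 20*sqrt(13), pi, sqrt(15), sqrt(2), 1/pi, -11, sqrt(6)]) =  [-83, -11, -23/pi, sqrt(2)/6, 1/pi, 1/pi, exp(-1), sqrt(2), sqrt(6), sqrt(7), pi, pi, sqrt(11), sqrt(15), sqrt(19), 20*sqrt(13), 42*sqrt(19)]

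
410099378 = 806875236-396775858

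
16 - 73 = -57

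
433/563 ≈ 0.769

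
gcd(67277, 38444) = 9611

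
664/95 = 6 + 94/95 ≈ 6.99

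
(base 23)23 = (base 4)301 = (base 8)61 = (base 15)34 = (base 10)49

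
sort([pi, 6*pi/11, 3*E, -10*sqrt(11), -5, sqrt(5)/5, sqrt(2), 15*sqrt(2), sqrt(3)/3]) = [-10*sqrt(11), -5, sqrt(5)/5, sqrt(3)/3, sqrt(2), 6*pi/11, pi, 3*E, 15*sqrt(2)]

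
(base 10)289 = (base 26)b3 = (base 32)91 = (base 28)a9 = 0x121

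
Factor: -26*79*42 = -1*2^2*3^1*7^1*13^1*79^1 = -86268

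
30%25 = 5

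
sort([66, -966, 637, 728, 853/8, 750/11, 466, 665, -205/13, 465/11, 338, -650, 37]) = [-966, -650, -205/13, 37, 465/11, 66, 750/11, 853/8, 338, 466, 637, 665, 728]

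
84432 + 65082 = 149514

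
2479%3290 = 2479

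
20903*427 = 8925581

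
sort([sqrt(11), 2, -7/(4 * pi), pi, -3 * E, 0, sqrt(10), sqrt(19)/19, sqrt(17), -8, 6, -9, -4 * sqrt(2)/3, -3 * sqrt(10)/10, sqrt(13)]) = [-9, -3 * E, -8, -4 * sqrt(2)/3, -3 * sqrt(10)/10, -7/(4 * pi), 0, sqrt(19)/19, 2, pi, sqrt(10), sqrt(11), sqrt(13), sqrt(17), 6]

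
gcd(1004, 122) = 2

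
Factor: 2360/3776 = 2^(-3)*5^1 = 5/8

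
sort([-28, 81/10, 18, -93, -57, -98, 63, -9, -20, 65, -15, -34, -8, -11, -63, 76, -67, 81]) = [-98, -93, -67, -63, -57, -34, -28, -20, -15, -11, -9, -8, 81/10, 18, 63, 65, 76, 81]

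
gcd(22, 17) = 1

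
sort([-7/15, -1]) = [-1, -7/15]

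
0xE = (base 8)16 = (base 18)E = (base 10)14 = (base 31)E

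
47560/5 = 9512 = 9512.00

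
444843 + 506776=951619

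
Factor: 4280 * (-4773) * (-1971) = 2^3 * 3^4 * 5^1 * 37^1 * 43^1 * 73^1 * 107^1 = 40264455240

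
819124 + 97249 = 916373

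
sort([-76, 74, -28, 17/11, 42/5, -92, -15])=[-92, -76, -28, -15, 17/11, 42/5, 74]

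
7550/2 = 3775 = 3775.00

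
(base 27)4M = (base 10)130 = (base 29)4E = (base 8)202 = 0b10000010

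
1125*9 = 10125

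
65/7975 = 13/1595 ≈ 0.00815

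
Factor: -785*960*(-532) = 2^8*3^1*5^2*7^1*19^1*157^1 = 400915200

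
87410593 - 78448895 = 8961698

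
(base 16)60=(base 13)75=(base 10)96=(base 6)240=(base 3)10120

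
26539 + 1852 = 28391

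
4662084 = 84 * 55501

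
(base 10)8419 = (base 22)h8f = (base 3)102112211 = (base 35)6uj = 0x20e3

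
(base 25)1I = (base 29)1E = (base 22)1L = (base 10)43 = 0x2B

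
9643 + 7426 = 17069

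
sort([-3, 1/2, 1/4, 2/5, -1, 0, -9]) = [-9, -3, -1, 0, 1/4, 2/5, 1/2]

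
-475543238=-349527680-126015558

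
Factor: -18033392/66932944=-1*17^(-1)*23^(-1)*181^1*479^1*823^(-1)=-86699/321793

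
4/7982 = 2/3991 ≈ 0.000501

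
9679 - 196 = 9483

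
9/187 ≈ 0.0481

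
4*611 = 2444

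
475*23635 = 11226625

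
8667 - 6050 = 2617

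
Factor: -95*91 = -1*5^1*7^1*13^1*19^1 = -8645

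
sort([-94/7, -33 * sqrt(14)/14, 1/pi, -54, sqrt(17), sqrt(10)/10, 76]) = [-54, -94/7, -33 * sqrt(14)/14, sqrt(10)/10, 1/pi, sqrt(17), 76]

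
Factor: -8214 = -1 * 2^1 * 3^1 * 37^2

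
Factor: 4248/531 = 2^3 = 8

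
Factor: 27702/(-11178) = -1 * 3^1 * 19^1 * 23^(-1) = -57/23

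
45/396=5/44 ≈ 0.114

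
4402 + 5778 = 10180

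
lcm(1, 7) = 7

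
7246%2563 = 2120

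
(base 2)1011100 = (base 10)92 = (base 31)2u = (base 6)232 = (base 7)161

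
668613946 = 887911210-219297264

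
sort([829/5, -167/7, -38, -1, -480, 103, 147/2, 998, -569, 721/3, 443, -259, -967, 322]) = [-967, -569, -480, -259, -38, -167/7, -1, 147/2, 103, 829/5, 721/3, 322, 443, 998]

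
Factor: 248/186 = 2^2*3^(-1) = 4/3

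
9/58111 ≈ 0.000155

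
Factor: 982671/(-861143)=-1 * 3^1 * 23^(-1) * 37441^(-1) * 327557^1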